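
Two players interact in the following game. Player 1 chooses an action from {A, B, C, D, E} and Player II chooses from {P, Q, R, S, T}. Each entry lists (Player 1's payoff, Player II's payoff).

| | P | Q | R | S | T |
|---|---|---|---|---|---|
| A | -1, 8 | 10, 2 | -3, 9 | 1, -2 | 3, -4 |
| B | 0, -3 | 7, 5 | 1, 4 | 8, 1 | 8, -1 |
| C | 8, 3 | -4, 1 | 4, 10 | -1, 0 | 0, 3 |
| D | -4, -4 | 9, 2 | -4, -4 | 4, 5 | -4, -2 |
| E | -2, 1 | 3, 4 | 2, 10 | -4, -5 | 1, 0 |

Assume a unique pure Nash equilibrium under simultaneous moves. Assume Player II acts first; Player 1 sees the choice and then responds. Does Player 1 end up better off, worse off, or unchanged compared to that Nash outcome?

Backward induction with Player II moving first.
- P: BR = C, leader payoff 3.
- Q: BR = A, leader payoff 2.
- R: BR = C, leader payoff 10.
- S: BR = B, leader payoff 1.
- T: BR = B, leader payoff -1.
Maximizing over 3, 2, 10, 1, -1, Player II chooses R. Subgame-perfect outcome: (C, R) with payoffs (4, 10).
Now find the simultaneous Nash equilibrium.
Player 1's best replies: P→C; Q→A; R→C; S→B; T→B.
Player II's best replies: A→R; B→Q; C→R; D→S; E→R.
Only (C, R) has each player best-responding; Nash payoffs (4, 10).
Player 1 earns 4 sequentially versus 4 at the Nash outcome: unchanged.

unchanged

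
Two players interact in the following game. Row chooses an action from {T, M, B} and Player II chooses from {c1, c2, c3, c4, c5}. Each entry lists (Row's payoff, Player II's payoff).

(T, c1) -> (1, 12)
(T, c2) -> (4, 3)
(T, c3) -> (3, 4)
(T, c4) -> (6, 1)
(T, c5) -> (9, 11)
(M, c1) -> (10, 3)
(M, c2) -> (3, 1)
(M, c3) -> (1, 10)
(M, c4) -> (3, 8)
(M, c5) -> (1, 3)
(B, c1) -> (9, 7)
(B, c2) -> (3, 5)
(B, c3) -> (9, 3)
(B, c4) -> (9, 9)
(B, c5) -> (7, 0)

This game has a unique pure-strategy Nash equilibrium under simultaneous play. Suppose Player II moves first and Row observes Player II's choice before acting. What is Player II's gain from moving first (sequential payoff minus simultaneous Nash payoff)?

Backward induction with Player II moving first.
- c1: Row compares 1, 10, 9 and picks M; Player II would get 3.
- c2: Row compares 4, 3, 3 and picks T; Player II would get 3.
- c3: Row compares 3, 1, 9 and picks B; Player II would get 3.
- c4: Row compares 6, 3, 9 and picks B; Player II would get 9.
- c5: Row compares 9, 1, 7 and picks T; Player II would get 11.
Maximizing over 3, 3, 3, 9, 11, Player II chooses c5. Subgame-perfect outcome: (T, c5) with payoffs (9, 11).
For the simultaneous game, intersect best replies.
Row's best replies: c1→M; c2→T; c3→B; c4→B; c5→T.
Player II's best replies: T→c1; M→c3; B→c4.
The unique mutual best reply is (B, c4), giving (9, 9).
Player II's commitment gain: 11 − 9 = 2.

2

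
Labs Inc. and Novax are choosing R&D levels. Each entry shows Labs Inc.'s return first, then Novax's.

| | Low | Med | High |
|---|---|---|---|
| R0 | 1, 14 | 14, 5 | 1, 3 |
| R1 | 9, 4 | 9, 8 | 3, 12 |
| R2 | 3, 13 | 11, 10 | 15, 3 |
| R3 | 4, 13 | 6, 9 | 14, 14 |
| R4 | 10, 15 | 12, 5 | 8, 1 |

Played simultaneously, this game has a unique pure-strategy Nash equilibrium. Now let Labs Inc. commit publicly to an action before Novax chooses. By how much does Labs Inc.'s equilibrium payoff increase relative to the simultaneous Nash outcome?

4

Backward induction with Labs Inc. moving first.
- R0: BR = Low, leader payoff 1.
- R1: BR = High, leader payoff 3.
- R2: BR = Low, leader payoff 3.
- R3: BR = High, leader payoff 14.
- R4: BR = Low, leader payoff 10.
Among 1, 3, 3, 14, 10, the best is 14 at R3. Subgame-perfect outcome: (R3, High) with payoffs (14, 14).
For the simultaneous game, intersect best replies.
Labs Inc.'s best replies: Low→R4; Med→R0; High→R2.
Novax's best replies: R0→Low; R1→High; R2→Low; R3→High; R4→Low.
Only (R4, Low) has each player best-responding; Nash payoffs (10, 15).
Labs Inc.'s commitment gain: 14 − 10 = 4.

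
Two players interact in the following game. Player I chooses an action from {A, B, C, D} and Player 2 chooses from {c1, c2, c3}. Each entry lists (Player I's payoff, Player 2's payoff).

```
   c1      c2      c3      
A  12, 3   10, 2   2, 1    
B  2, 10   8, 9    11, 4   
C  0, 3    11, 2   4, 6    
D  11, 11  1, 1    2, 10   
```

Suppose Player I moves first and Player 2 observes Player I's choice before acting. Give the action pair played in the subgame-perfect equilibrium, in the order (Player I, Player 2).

Player 2 best-responds to each possible Player I move:
- A: BR = c1, leader payoff 12.
- B: BR = c1, leader payoff 2.
- C: BR = c3, leader payoff 4.
- D: BR = c1, leader payoff 11.
Maximizing over 12, 2, 4, 11, Player I chooses A. Subgame-perfect outcome: (A, c1) with payoffs (12, 3).

(A, c1)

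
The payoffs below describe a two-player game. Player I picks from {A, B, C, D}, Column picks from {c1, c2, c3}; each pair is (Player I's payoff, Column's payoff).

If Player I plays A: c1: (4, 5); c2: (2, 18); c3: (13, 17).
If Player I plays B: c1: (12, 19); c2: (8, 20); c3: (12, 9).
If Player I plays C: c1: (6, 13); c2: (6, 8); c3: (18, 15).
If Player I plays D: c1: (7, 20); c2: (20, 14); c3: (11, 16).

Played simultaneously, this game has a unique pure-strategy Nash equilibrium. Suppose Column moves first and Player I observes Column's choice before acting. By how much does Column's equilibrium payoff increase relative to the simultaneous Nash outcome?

4

Solve by backward induction (Column leads).
- c1 → Player I plays B (best of 4, 12, 6, 7); Column gets 19.
- c2 → Player I plays D (best of 2, 8, 6, 20); Column gets 14.
- c3 → Player I plays C (best of 13, 12, 18, 11); Column gets 15.
Among 19, 14, 15, the best is 19 at c1. Subgame-perfect outcome: (B, c1) with payoffs (12, 19).
Under simultaneous play:
Player I's best replies: c1→B; c2→D; c3→C.
Column's best replies: A→c2; B→c2; C→c3; D→c1.
Only (C, c3) has each player best-responding; Nash payoffs (18, 15).
Column's commitment gain: 19 − 15 = 4.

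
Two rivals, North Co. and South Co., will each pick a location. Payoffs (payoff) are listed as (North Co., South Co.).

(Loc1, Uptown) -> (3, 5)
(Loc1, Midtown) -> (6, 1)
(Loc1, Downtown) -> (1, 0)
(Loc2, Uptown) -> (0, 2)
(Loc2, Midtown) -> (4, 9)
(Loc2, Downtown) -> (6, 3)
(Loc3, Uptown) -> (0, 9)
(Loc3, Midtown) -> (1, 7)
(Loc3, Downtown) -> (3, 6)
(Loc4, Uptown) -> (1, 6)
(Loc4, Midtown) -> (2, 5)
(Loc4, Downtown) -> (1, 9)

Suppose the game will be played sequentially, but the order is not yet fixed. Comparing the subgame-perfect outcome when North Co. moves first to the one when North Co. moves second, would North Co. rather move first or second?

first

If North Co. leads: South Co.'s best replies are Loc1→Uptown, Loc2→Midtown, Loc3→Uptown, Loc4→Downtown; North Co.'s induced payoffs 3, 4, 0, 1; outcome (Loc2, Midtown), payoffs (4, 9).
If South Co. leads: North Co.'s best replies are Uptown→Loc1, Midtown→Loc1, Downtown→Loc2; South Co.'s induced payoffs 5, 1, 3; outcome (Loc1, Uptown), payoffs (3, 5).
North Co. gets 4 moving first and 3 moving second, so North Co. prefers to move first.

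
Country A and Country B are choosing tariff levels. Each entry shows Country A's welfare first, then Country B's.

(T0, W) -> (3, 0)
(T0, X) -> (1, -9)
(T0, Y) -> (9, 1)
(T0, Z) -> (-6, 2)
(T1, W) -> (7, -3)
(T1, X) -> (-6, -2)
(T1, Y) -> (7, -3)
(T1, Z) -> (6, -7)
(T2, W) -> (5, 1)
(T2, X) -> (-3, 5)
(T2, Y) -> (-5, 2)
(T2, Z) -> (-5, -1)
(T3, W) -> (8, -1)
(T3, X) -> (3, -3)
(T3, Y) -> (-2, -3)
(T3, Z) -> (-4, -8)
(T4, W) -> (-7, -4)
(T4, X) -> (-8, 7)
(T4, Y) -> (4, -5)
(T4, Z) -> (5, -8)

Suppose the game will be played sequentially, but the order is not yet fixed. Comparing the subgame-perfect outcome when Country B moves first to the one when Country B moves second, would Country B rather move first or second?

first

If Country A leads: Country B's best replies are T0→Z, T1→X, T2→X, T3→W, T4→X; Country A's induced payoffs -6, -6, -3, 8, -8; outcome (T3, W), payoffs (8, -1).
If Country B leads: Country A's best replies are W→T3, X→T3, Y→T0, Z→T1; Country B's induced payoffs -1, -3, 1, -7; outcome (T0, Y), payoffs (9, 1).
Country B gets 1 moving first and -1 moving second, so Country B prefers to move first.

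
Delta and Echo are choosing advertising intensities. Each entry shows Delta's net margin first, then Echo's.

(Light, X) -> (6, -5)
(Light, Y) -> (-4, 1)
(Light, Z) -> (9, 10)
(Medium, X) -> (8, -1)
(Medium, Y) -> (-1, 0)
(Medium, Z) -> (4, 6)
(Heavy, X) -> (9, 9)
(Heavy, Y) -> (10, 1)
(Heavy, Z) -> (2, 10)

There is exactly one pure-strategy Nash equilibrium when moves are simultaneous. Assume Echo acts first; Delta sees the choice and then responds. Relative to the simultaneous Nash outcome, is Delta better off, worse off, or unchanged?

Backward induction with Echo moving first.
- X: Delta compares 6, 8, 9 and picks Heavy; Echo would get 9.
- Y: Delta compares -4, -1, 10 and picks Heavy; Echo would get 1.
- Z: Delta compares 9, 4, 2 and picks Light; Echo would get 10.
Maximizing over 9, 1, 10, Echo chooses Z. Subgame-perfect outcome: (Light, Z) with payoffs (9, 10).
Now find the simultaneous Nash equilibrium.
Delta's best replies: X→Heavy; Y→Heavy; Z→Light.
Echo's best replies: Light→Z; Medium→Z; Heavy→Z.
Only (Light, Z) has each player best-responding; Nash payoffs (9, 10).
Delta earns 9 sequentially versus 9 at the Nash outcome: unchanged.

unchanged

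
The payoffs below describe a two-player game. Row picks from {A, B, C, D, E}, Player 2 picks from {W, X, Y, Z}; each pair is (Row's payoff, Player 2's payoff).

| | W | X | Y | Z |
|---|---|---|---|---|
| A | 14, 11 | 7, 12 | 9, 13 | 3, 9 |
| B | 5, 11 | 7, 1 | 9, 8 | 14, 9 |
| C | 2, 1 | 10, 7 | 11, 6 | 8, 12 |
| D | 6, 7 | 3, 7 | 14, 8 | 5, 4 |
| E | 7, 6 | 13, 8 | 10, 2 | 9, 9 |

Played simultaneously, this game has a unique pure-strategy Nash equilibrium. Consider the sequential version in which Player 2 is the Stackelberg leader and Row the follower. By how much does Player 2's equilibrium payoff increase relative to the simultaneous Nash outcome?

3

Solve by backward induction (Player 2 leads).
- W → Row plays A (best of 14, 5, 2, 6, 7); Player 2 gets 11.
- X → Row plays E (best of 7, 7, 10, 3, 13); Player 2 gets 8.
- Y → Row plays D (best of 9, 9, 11, 14, 10); Player 2 gets 8.
- Z → Row plays B (best of 3, 14, 8, 5, 9); Player 2 gets 9.
Player 2's induced payoffs are 11, 8, 8, 9, so Player 2 commits to W. Subgame-perfect outcome: (A, W) with payoffs (14, 11).
For the simultaneous game, intersect best replies.
Row's best replies: W→A; X→E; Y→D; Z→B.
Player 2's best replies: A→Y; B→W; C→Z; D→Y; E→Z.
The unique mutual best reply is (D, Y), giving (14, 8).
Player 2's commitment gain: 11 − 8 = 3.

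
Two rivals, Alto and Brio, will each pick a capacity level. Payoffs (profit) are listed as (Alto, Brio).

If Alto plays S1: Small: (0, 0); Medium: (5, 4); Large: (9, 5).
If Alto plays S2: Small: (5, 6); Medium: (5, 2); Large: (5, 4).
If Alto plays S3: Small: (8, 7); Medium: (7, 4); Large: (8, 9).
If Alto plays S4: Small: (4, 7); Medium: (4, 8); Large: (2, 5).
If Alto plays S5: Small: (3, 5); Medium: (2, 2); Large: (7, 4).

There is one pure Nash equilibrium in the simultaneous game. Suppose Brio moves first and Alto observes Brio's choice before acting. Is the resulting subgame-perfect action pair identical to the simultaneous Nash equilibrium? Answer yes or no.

Solve by backward induction (Brio leads).
- Small → Alto plays S3 (best of 0, 5, 8, 4, 3); Brio gets 7.
- Medium → Alto plays S3 (best of 5, 5, 7, 4, 2); Brio gets 4.
- Large → Alto plays S1 (best of 9, 5, 8, 2, 7); Brio gets 5.
Maximizing over 7, 4, 5, Brio chooses Small. Subgame-perfect outcome: (S3, Small) with payoffs (8, 7).
Under simultaneous play:
Alto's best replies: Small→S3; Medium→S3; Large→S1.
Brio's best replies: S1→Large; S2→Small; S3→Large; S4→Medium; S5→Small.
The unique mutual best reply is (S1, Large), giving (9, 5).
Sequential outcome (S3, Small) differs from the Nash profile (S1, Large).

no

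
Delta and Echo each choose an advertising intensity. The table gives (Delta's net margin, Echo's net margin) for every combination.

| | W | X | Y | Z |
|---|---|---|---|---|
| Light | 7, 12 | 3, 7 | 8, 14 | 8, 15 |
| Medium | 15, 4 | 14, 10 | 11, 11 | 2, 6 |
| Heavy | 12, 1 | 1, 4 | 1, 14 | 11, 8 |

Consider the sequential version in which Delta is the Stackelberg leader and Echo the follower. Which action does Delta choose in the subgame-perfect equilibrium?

Medium

Solve by backward induction (Delta leads).
- Light: BR = Z, leader payoff 8.
- Medium: BR = Y, leader payoff 11.
- Heavy: BR = Y, leader payoff 1.
Maximizing over 8, 11, 1, Delta chooses Medium. Subgame-perfect outcome: (Medium, Y) with payoffs (11, 11).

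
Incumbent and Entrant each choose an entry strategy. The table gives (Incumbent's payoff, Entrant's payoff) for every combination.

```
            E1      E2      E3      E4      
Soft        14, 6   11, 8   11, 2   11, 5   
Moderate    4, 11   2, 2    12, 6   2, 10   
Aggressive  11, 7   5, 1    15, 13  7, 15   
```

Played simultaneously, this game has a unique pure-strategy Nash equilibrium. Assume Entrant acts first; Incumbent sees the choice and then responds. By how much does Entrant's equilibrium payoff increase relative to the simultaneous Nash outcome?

Work backward from Incumbent's decision.
- E1: Incumbent compares 14, 4, 11 and picks Soft; Entrant would get 6.
- E2: Incumbent compares 11, 2, 5 and picks Soft; Entrant would get 8.
- E3: Incumbent compares 11, 12, 15 and picks Aggressive; Entrant would get 13.
- E4: Incumbent compares 11, 2, 7 and picks Soft; Entrant would get 5.
Maximizing over 6, 8, 13, 5, Entrant chooses E3. Subgame-perfect outcome: (Aggressive, E3) with payoffs (15, 13).
Now find the simultaneous Nash equilibrium.
Incumbent's best replies: E1→Soft; E2→Soft; E3→Aggressive; E4→Soft.
Entrant's best replies: Soft→E2; Moderate→E1; Aggressive→E4.
The unique mutual best reply is (Soft, E2), giving (11, 8).
Entrant's commitment gain: 13 − 8 = 5.

5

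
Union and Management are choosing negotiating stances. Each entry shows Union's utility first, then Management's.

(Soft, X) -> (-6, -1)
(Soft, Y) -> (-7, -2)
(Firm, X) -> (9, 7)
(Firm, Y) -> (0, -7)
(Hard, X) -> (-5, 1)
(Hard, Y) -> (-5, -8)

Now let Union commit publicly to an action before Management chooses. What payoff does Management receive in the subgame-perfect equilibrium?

7

Management best-responds to each possible Union move:
- Soft → Management plays X (best of -1, -2); Union gets -6.
- Firm → Management plays X (best of 7, -7); Union gets 9.
- Hard → Management plays X (best of 1, -8); Union gets -5.
Maximizing over -6, 9, -5, Union chooses Firm. Subgame-perfect outcome: (Firm, X) with payoffs (9, 7).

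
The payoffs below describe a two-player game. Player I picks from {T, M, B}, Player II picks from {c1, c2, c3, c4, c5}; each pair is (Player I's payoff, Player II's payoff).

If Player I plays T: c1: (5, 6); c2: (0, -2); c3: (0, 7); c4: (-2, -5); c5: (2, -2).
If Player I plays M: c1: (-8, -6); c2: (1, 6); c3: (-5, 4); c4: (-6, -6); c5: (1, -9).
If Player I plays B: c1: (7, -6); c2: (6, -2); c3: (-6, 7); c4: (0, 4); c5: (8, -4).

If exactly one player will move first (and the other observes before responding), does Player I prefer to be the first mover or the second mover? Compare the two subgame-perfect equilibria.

first

If Player I leads: Player II's best replies are T→c3, M→c2, B→c3; Player I's induced payoffs 0, 1, -6; outcome (M, c2), payoffs (1, 6).
If Player II leads: Player I's best replies are c1→B, c2→B, c3→T, c4→B, c5→B; Player II's induced payoffs -6, -2, 7, 4, -4; outcome (T, c3), payoffs (0, 7).
Player I gets 1 moving first and 0 moving second, so Player I prefers to move first.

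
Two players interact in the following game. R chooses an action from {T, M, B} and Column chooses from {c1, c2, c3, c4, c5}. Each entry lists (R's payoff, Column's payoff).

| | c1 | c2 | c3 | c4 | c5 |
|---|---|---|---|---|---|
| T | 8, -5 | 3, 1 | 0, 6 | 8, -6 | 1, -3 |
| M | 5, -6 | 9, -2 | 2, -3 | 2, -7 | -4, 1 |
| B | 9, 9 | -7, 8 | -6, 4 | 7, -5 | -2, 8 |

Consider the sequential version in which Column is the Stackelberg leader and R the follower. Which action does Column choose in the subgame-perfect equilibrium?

R best-responds to each possible Column move:
- c1 → R plays B (best of 8, 5, 9); Column gets 9.
- c2 → R plays M (best of 3, 9, -7); Column gets -2.
- c3 → R plays M (best of 0, 2, -6); Column gets -3.
- c4 → R plays T (best of 8, 2, 7); Column gets -6.
- c5 → R plays T (best of 1, -4, -2); Column gets -3.
Column's induced payoffs are 9, -2, -3, -6, -3, so Column commits to c1. Subgame-perfect outcome: (B, c1) with payoffs (9, 9).

c1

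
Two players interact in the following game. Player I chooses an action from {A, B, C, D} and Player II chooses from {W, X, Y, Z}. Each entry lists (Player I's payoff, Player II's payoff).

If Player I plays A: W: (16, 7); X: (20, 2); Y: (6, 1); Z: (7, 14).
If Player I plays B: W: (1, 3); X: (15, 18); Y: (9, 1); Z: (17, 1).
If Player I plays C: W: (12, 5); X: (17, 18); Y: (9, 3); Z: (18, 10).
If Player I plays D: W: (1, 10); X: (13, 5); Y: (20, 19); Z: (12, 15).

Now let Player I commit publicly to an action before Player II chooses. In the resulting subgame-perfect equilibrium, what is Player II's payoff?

Player II best-responds to each possible Player I move:
- A: Player II compares 7, 2, 1, 14 and picks Z; Player I would get 7.
- B: Player II compares 3, 18, 1, 1 and picks X; Player I would get 15.
- C: Player II compares 5, 18, 3, 10 and picks X; Player I would get 17.
- D: Player II compares 10, 5, 19, 15 and picks Y; Player I would get 20.
Player I's induced payoffs are 7, 15, 17, 20, so Player I commits to D. Subgame-perfect outcome: (D, Y) with payoffs (20, 19).

19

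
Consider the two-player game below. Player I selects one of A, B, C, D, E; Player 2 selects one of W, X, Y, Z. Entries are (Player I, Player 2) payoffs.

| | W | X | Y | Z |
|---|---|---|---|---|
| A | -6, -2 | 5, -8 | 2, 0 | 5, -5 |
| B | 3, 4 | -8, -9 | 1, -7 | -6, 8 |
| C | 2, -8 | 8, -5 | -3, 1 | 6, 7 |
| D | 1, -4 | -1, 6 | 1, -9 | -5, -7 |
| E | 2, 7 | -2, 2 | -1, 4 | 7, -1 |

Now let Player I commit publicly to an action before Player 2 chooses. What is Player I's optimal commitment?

Backward induction with Player I moving first.
- A: Player 2 compares -2, -8, 0, -5 and picks Y; Player I would get 2.
- B: Player 2 compares 4, -9, -7, 8 and picks Z; Player I would get -6.
- C: Player 2 compares -8, -5, 1, 7 and picks Z; Player I would get 6.
- D: Player 2 compares -4, 6, -9, -7 and picks X; Player I would get -1.
- E: Player 2 compares 7, 2, 4, -1 and picks W; Player I would get 2.
Maximizing over 2, -6, 6, -1, 2, Player I chooses C. Subgame-perfect outcome: (C, Z) with payoffs (6, 7).

C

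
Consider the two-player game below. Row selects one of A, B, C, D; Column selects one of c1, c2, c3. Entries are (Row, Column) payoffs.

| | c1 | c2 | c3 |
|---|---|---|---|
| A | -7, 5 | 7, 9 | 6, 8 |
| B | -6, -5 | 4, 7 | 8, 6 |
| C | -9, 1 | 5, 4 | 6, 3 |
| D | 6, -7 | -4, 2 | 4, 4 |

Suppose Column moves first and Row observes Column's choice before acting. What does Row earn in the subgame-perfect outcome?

7

Row best-responds to each possible Column move:
- c1: BR = D, leader payoff -7.
- c2: BR = A, leader payoff 9.
- c3: BR = B, leader payoff 6.
Among -7, 9, 6, the best is 9 at c2. Subgame-perfect outcome: (A, c2) with payoffs (7, 9).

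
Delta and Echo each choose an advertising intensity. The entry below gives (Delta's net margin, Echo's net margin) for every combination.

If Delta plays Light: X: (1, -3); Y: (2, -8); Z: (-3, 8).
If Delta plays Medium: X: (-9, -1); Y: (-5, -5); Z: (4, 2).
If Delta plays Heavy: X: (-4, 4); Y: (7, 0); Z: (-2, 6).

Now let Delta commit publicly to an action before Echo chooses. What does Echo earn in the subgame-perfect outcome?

Work backward from Echo's decision.
- Light: BR = Z, leader payoff -3.
- Medium: BR = Z, leader payoff 4.
- Heavy: BR = Z, leader payoff -2.
Maximizing over -3, 4, -2, Delta chooses Medium. Subgame-perfect outcome: (Medium, Z) with payoffs (4, 2).

2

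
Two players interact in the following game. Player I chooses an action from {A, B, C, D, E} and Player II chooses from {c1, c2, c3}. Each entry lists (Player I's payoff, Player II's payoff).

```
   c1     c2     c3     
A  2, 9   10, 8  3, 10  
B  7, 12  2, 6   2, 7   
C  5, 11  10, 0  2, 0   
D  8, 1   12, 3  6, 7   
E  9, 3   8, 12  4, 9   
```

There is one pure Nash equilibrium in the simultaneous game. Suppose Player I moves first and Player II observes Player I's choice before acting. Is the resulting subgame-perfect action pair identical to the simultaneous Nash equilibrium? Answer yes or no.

no

Work backward from Player II's decision.
- A → Player II plays c3 (best of 9, 8, 10); Player I gets 3.
- B → Player II plays c1 (best of 12, 6, 7); Player I gets 7.
- C → Player II plays c1 (best of 11, 0, 0); Player I gets 5.
- D → Player II plays c3 (best of 1, 3, 7); Player I gets 6.
- E → Player II plays c2 (best of 3, 12, 9); Player I gets 8.
Among 3, 7, 5, 6, 8, the best is 8 at E. Subgame-perfect outcome: (E, c2) with payoffs (8, 12).
Now find the simultaneous Nash equilibrium.
Player I's best replies: c1→E; c2→D; c3→D.
Player II's best replies: A→c3; B→c1; C→c1; D→c3; E→c2.
The unique mutual best reply is (D, c3), giving (6, 7).
Sequential outcome (E, c2) differs from the Nash profile (D, c3).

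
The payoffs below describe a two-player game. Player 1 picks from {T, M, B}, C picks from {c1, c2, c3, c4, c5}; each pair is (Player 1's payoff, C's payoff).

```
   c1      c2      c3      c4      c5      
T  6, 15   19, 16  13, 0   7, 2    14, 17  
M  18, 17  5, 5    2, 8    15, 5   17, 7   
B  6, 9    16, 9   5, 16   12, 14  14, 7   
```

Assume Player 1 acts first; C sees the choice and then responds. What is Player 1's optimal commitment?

C best-responds to each possible Player 1 move:
- T: BR = c5, leader payoff 14.
- M: BR = c1, leader payoff 18.
- B: BR = c3, leader payoff 5.
Maximizing over 14, 18, 5, Player 1 chooses M. Subgame-perfect outcome: (M, c1) with payoffs (18, 17).

M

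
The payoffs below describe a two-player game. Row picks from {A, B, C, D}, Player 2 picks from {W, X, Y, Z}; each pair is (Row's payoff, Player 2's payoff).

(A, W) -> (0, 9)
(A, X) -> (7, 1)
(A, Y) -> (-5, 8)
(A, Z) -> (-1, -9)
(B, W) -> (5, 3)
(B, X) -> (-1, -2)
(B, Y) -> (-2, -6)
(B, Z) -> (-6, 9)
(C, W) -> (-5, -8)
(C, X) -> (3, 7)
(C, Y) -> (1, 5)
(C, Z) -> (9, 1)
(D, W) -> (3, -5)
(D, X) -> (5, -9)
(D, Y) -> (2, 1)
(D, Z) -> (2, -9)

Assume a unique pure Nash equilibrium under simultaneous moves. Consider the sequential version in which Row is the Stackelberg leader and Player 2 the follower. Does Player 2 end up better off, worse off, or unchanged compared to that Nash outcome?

Player 2 best-responds to each possible Row move:
- A: BR = W, leader payoff 0.
- B: BR = Z, leader payoff -6.
- C: BR = X, leader payoff 3.
- D: BR = Y, leader payoff 2.
Maximizing over 0, -6, 3, 2, Row chooses C. Subgame-perfect outcome: (C, X) with payoffs (3, 7).
Now find the simultaneous Nash equilibrium.
Row's best replies: W→B; X→A; Y→D; Z→C.
Player 2's best replies: A→W; B→Z; C→X; D→Y.
The unique mutual best reply is (D, Y), giving (2, 1).
Player 2 earns 7 sequentially versus 1 at the Nash outcome: better off.

better off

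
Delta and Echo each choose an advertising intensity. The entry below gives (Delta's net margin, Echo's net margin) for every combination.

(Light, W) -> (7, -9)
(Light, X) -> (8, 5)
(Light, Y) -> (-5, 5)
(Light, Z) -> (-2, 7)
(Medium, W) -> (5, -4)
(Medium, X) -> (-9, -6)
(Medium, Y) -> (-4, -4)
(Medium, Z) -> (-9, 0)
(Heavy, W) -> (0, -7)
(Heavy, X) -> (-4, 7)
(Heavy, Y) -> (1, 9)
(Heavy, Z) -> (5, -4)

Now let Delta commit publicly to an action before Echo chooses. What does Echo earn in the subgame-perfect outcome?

Solve by backward induction (Delta leads).
- Light: BR = Z, leader payoff -2.
- Medium: BR = Z, leader payoff -9.
- Heavy: BR = Y, leader payoff 1.
Maximizing over -2, -9, 1, Delta chooses Heavy. Subgame-perfect outcome: (Heavy, Y) with payoffs (1, 9).

9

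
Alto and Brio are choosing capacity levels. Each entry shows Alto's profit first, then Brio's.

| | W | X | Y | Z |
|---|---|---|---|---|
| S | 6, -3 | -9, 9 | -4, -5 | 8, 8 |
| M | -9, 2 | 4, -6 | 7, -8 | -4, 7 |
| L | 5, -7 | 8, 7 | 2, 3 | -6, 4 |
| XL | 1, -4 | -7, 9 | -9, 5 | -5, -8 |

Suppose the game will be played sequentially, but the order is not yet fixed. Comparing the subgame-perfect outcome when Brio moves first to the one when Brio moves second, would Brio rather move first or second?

first

If Alto leads: Brio's best replies are S→X, M→Z, L→X, XL→X; Alto's induced payoffs -9, -4, 8, -7; outcome (L, X), payoffs (8, 7).
If Brio leads: Alto's best replies are W→S, X→L, Y→M, Z→S; Brio's induced payoffs -3, 7, -8, 8; outcome (S, Z), payoffs (8, 8).
Brio gets 8 moving first and 7 moving second, so Brio prefers to move first.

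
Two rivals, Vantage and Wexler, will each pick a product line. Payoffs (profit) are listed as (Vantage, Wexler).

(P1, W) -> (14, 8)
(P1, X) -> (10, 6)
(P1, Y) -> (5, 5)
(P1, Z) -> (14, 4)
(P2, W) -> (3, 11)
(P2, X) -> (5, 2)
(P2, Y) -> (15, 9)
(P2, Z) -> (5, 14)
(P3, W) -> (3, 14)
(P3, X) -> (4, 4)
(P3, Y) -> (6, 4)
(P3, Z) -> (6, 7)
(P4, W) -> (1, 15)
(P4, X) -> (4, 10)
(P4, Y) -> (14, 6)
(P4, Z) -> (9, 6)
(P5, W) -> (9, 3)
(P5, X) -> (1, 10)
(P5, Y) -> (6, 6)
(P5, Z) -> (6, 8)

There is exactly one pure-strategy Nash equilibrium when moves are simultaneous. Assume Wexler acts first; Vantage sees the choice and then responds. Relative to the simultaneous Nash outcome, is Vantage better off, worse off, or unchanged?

better off

Solve by backward induction (Wexler leads).
- W → Vantage plays P1 (best of 14, 3, 3, 1, 9); Wexler gets 8.
- X → Vantage plays P1 (best of 10, 5, 4, 4, 1); Wexler gets 6.
- Y → Vantage plays P2 (best of 5, 15, 6, 14, 6); Wexler gets 9.
- Z → Vantage plays P1 (best of 14, 5, 6, 9, 6); Wexler gets 4.
Among 8, 6, 9, 4, the best is 9 at Y. Subgame-perfect outcome: (P2, Y) with payoffs (15, 9).
Now find the simultaneous Nash equilibrium.
Vantage's best replies: W→P1; X→P1; Y→P2; Z→P1.
Wexler's best replies: P1→W; P2→Z; P3→W; P4→W; P5→X.
Only (P1, W) has each player best-responding; Nash payoffs (14, 8).
Vantage earns 15 sequentially versus 14 at the Nash outcome: better off.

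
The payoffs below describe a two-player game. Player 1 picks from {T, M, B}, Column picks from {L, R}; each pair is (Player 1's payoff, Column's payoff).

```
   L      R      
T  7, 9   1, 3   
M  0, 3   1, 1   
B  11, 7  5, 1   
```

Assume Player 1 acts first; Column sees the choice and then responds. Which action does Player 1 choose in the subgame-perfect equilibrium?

Solve by backward induction (Player 1 leads).
- T: BR = L, leader payoff 7.
- M: BR = L, leader payoff 0.
- B: BR = L, leader payoff 11.
Among 7, 0, 11, the best is 11 at B. Subgame-perfect outcome: (B, L) with payoffs (11, 7).

B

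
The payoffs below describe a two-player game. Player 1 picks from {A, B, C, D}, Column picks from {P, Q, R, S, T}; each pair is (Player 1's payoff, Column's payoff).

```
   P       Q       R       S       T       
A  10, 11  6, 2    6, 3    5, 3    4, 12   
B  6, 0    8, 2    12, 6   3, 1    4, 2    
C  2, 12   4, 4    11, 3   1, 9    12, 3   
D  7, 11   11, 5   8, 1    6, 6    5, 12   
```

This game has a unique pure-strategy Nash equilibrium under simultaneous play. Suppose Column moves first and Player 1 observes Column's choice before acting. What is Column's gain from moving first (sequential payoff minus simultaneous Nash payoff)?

Player 1 best-responds to each possible Column move:
- P → Player 1 plays A (best of 10, 6, 2, 7); Column gets 11.
- Q → Player 1 plays D (best of 6, 8, 4, 11); Column gets 5.
- R → Player 1 plays B (best of 6, 12, 11, 8); Column gets 6.
- S → Player 1 plays D (best of 5, 3, 1, 6); Column gets 6.
- T → Player 1 plays C (best of 4, 4, 12, 5); Column gets 3.
Column's induced payoffs are 11, 5, 6, 6, 3, so Column commits to P. Subgame-perfect outcome: (A, P) with payoffs (10, 11).
Now find the simultaneous Nash equilibrium.
Player 1's best replies: P→A; Q→D; R→B; S→D; T→C.
Column's best replies: A→T; B→R; C→P; D→T.
Only (B, R) has each player best-responding; Nash payoffs (12, 6).
Column's commitment gain: 11 − 6 = 5.

5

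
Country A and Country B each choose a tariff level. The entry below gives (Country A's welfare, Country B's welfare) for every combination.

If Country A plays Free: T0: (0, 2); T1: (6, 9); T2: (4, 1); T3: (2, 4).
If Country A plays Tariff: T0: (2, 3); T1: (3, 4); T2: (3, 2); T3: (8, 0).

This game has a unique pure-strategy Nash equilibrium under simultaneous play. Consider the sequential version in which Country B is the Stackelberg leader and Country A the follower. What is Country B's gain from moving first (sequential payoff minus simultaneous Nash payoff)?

Country A best-responds to each possible Country B move:
- T0: BR = Tariff, leader payoff 3.
- T1: BR = Free, leader payoff 9.
- T2: BR = Free, leader payoff 1.
- T3: BR = Tariff, leader payoff 0.
Maximizing over 3, 9, 1, 0, Country B chooses T1. Subgame-perfect outcome: (Free, T1) with payoffs (6, 9).
Now find the simultaneous Nash equilibrium.
Country A's best replies: T0→Tariff; T1→Free; T2→Free; T3→Tariff.
Country B's best replies: Free→T1; Tariff→T1.
The unique mutual best reply is (Free, T1), giving (6, 9).
Country B's commitment gain: 9 − 9 = 0.

0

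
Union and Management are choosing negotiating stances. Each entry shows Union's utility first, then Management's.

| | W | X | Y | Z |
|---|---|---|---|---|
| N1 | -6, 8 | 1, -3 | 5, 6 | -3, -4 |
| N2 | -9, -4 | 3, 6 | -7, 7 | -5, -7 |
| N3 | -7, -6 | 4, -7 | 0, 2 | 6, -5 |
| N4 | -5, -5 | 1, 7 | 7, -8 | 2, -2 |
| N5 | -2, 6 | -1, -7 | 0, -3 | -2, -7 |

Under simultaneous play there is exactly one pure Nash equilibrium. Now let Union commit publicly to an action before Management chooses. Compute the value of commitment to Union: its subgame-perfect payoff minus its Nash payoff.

3

Solve by backward induction (Union leads).
- N1: BR = W, leader payoff -6.
- N2: BR = Y, leader payoff -7.
- N3: BR = Y, leader payoff 0.
- N4: BR = X, leader payoff 1.
- N5: BR = W, leader payoff -2.
Union's induced payoffs are -6, -7, 0, 1, -2, so Union commits to N4. Subgame-perfect outcome: (N4, X) with payoffs (1, 7).
Now find the simultaneous Nash equilibrium.
Union's best replies: W→N5; X→N3; Y→N4; Z→N3.
Management's best replies: N1→W; N2→Y; N3→Y; N4→X; N5→W.
Only (N5, W) has each player best-responding; Nash payoffs (-2, 6).
Union's commitment gain: 1 − -2 = 3.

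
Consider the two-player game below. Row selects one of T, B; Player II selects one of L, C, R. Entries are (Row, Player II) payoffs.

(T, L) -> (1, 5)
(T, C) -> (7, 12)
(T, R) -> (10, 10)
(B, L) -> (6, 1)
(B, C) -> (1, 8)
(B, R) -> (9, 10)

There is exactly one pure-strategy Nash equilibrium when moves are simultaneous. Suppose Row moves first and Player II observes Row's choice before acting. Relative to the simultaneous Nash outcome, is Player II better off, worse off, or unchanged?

Solve by backward induction (Row leads).
- T: BR = C, leader payoff 7.
- B: BR = R, leader payoff 9.
Maximizing over 7, 9, Row chooses B. Subgame-perfect outcome: (B, R) with payoffs (9, 10).
Under simultaneous play:
Row's best replies: L→B; C→T; R→T.
Player II's best replies: T→C; B→R.
The unique mutual best reply is (T, C), giving (7, 12).
Player II earns 10 sequentially versus 12 at the Nash outcome: worse off.

worse off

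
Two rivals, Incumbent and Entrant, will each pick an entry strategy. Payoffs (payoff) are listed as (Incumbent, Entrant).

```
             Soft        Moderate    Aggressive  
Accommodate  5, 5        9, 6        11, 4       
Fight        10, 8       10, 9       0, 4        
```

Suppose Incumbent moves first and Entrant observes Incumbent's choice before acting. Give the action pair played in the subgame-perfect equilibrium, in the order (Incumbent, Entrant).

Entrant best-responds to each possible Incumbent move:
- Accommodate: Entrant compares 5, 6, 4 and picks Moderate; Incumbent would get 9.
- Fight: Entrant compares 8, 9, 4 and picks Moderate; Incumbent would get 10.
Maximizing over 9, 10, Incumbent chooses Fight. Subgame-perfect outcome: (Fight, Moderate) with payoffs (10, 9).

(Fight, Moderate)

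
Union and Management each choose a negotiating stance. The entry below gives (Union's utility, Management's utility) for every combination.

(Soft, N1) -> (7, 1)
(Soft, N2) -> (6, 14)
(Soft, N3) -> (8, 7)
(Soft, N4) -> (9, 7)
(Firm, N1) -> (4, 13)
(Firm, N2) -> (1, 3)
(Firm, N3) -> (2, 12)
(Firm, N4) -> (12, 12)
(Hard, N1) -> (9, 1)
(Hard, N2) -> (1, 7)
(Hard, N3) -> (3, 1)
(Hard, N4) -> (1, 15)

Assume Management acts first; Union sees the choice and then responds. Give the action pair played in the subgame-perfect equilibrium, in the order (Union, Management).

Union best-responds to each possible Management move:
- N1 → Union plays Hard (best of 7, 4, 9); Management gets 1.
- N2 → Union plays Soft (best of 6, 1, 1); Management gets 14.
- N3 → Union plays Soft (best of 8, 2, 3); Management gets 7.
- N4 → Union plays Firm (best of 9, 12, 1); Management gets 12.
Management's induced payoffs are 1, 14, 7, 12, so Management commits to N2. Subgame-perfect outcome: (Soft, N2) with payoffs (6, 14).

(Soft, N2)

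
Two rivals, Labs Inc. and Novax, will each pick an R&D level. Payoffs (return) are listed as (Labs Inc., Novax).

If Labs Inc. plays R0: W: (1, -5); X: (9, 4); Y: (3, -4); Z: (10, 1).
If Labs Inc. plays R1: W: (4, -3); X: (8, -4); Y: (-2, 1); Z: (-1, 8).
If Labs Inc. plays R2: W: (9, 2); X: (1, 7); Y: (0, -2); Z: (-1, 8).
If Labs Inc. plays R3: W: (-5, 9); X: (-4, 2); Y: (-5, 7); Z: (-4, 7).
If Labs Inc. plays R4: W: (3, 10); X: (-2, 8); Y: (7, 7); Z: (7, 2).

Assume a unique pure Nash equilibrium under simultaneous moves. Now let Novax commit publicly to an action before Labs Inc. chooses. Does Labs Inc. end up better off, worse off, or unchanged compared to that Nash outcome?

worse off

Work backward from Labs Inc.'s decision.
- W: BR = R2, leader payoff 2.
- X: BR = R0, leader payoff 4.
- Y: BR = R4, leader payoff 7.
- Z: BR = R0, leader payoff 1.
Among 2, 4, 7, 1, the best is 7 at Y. Subgame-perfect outcome: (R4, Y) with payoffs (7, 7).
Under simultaneous play:
Labs Inc.'s best replies: W→R2; X→R0; Y→R4; Z→R0.
Novax's best replies: R0→X; R1→Z; R2→Z; R3→W; R4→W.
The unique mutual best reply is (R0, X), giving (9, 4).
Labs Inc. earns 7 sequentially versus 9 at the Nash outcome: worse off.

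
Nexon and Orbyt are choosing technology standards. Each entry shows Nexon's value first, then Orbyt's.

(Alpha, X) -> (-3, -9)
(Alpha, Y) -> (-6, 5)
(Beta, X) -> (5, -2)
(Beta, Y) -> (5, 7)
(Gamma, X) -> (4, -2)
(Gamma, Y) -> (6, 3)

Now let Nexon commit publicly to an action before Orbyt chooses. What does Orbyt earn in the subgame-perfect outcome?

3

Solve by backward induction (Nexon leads).
- Alpha → Orbyt plays Y (best of -9, 5); Nexon gets -6.
- Beta → Orbyt plays Y (best of -2, 7); Nexon gets 5.
- Gamma → Orbyt plays Y (best of -2, 3); Nexon gets 6.
Nexon's induced payoffs are -6, 5, 6, so Nexon commits to Gamma. Subgame-perfect outcome: (Gamma, Y) with payoffs (6, 3).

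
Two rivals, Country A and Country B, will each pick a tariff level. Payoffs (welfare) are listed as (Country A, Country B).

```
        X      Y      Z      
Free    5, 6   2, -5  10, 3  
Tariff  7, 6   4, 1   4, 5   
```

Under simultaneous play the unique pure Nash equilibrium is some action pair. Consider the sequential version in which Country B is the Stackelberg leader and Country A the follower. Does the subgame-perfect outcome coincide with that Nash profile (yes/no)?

Country A best-responds to each possible Country B move:
- X: Country A compares 5, 7 and picks Tariff; Country B would get 6.
- Y: Country A compares 2, 4 and picks Tariff; Country B would get 1.
- Z: Country A compares 10, 4 and picks Free; Country B would get 3.
Among 6, 1, 3, the best is 6 at X. Subgame-perfect outcome: (Tariff, X) with payoffs (7, 6).
For the simultaneous game, intersect best replies.
Country A's best replies: X→Tariff; Y→Tariff; Z→Free.
Country B's best replies: Free→X; Tariff→X.
Only (Tariff, X) has each player best-responding; Nash payoffs (7, 6).
Sequential outcome (Tariff, X) coincides with the Nash profile (Tariff, X).

yes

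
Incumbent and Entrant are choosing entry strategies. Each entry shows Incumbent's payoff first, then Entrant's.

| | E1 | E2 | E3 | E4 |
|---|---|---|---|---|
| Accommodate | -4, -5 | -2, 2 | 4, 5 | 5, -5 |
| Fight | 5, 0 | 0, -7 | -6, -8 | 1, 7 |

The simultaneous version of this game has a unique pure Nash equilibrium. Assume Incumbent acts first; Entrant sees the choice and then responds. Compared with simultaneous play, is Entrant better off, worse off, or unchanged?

unchanged

Backward induction with Incumbent moving first.
- Accommodate → Entrant plays E3 (best of -5, 2, 5, -5); Incumbent gets 4.
- Fight → Entrant plays E4 (best of 0, -7, -8, 7); Incumbent gets 1.
Among 4, 1, the best is 4 at Accommodate. Subgame-perfect outcome: (Accommodate, E3) with payoffs (4, 5).
Under simultaneous play:
Incumbent's best replies: E1→Fight; E2→Fight; E3→Accommodate; E4→Accommodate.
Entrant's best replies: Accommodate→E3; Fight→E4.
Only (Accommodate, E3) has each player best-responding; Nash payoffs (4, 5).
Entrant earns 5 sequentially versus 5 at the Nash outcome: unchanged.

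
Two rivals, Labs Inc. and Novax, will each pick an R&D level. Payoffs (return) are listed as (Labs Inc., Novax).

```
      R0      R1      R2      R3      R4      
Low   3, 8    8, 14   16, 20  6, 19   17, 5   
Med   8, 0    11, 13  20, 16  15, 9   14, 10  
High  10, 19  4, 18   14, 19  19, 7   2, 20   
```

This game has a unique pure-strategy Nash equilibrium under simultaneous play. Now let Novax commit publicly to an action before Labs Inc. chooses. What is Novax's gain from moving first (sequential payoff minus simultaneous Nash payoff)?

3

Work backward from Labs Inc.'s decision.
- R0: Labs Inc. compares 3, 8, 10 and picks High; Novax would get 19.
- R1: Labs Inc. compares 8, 11, 4 and picks Med; Novax would get 13.
- R2: Labs Inc. compares 16, 20, 14 and picks Med; Novax would get 16.
- R3: Labs Inc. compares 6, 15, 19 and picks High; Novax would get 7.
- R4: Labs Inc. compares 17, 14, 2 and picks Low; Novax would get 5.
Novax's induced payoffs are 19, 13, 16, 7, 5, so Novax commits to R0. Subgame-perfect outcome: (High, R0) with payoffs (10, 19).
Under simultaneous play:
Labs Inc.'s best replies: R0→High; R1→Med; R2→Med; R3→High; R4→Low.
Novax's best replies: Low→R2; Med→R2; High→R4.
Only (Med, R2) has each player best-responding; Nash payoffs (20, 16).
Novax's commitment gain: 19 − 16 = 3.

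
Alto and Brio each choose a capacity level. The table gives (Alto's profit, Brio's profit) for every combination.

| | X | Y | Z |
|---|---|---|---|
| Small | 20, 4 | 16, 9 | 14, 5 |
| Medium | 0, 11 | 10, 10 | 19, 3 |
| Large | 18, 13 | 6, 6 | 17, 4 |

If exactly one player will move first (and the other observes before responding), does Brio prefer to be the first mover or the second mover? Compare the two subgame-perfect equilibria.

second

If Alto leads: Brio's best replies are Small→Y, Medium→X, Large→X; Alto's induced payoffs 16, 0, 18; outcome (Large, X), payoffs (18, 13).
If Brio leads: Alto's best replies are X→Small, Y→Small, Z→Medium; Brio's induced payoffs 4, 9, 3; outcome (Small, Y), payoffs (16, 9).
Brio gets 9 moving first and 13 moving second, so Brio prefers to move second.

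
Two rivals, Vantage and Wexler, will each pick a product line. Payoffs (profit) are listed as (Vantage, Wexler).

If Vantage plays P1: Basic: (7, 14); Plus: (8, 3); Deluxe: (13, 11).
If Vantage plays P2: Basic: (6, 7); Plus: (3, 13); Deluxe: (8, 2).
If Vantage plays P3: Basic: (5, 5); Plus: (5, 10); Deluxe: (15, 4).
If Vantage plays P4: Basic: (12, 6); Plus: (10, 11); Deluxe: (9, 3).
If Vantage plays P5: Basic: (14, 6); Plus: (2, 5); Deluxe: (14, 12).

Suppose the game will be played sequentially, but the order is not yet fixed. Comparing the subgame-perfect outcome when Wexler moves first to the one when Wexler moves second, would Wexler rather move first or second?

second

If Vantage leads: Wexler's best replies are P1→Basic, P2→Plus, P3→Plus, P4→Plus, P5→Deluxe; Vantage's induced payoffs 7, 3, 5, 10, 14; outcome (P5, Deluxe), payoffs (14, 12).
If Wexler leads: Vantage's best replies are Basic→P5, Plus→P4, Deluxe→P3; Wexler's induced payoffs 6, 11, 4; outcome (P4, Plus), payoffs (10, 11).
Wexler gets 11 moving first and 12 moving second, so Wexler prefers to move second.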